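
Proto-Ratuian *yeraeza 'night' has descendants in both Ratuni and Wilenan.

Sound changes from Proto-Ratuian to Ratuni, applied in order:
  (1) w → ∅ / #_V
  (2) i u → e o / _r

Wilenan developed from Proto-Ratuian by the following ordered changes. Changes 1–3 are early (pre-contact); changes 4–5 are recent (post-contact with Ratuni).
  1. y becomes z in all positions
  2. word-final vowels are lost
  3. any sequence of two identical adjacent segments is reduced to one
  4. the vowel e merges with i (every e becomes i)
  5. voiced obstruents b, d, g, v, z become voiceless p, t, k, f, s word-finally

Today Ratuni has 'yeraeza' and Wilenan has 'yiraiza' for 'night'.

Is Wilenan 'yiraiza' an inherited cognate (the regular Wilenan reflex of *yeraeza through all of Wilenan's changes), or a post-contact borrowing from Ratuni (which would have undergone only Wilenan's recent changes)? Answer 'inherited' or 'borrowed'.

borrowed

If inherited, *yeraeza would pass through all of Wilenan's changes:
Wilenan: start from *yeraeza.
  rule 1 (unconditioned shift): yeraeza → zeraeza
  rule 2 (apocope): zeraeza → zeraez
  rule 3: no change — zeraez
  rule 4 (vowel merger): zeraez → ziraiz
  rule 5 (final devoicing): ziraiz → zirais
  ⇒ Wilenan zirais
If borrowed from Ratuni 'yeraeza' after the early changes, it would undergo only the recent ones:
  rule 4 (vowel merger): yeraeza → yiraiza
  rule 5 (final devoicing): no change (yiraiza)
  ⇒ as a loan: yiraiza
Wilenan 'yiraiza' matches the loan outcome 'yiraiza', not the inherited 'zirais' — it skipped the early Wilenan changes, so it was borrowed from Ratuni.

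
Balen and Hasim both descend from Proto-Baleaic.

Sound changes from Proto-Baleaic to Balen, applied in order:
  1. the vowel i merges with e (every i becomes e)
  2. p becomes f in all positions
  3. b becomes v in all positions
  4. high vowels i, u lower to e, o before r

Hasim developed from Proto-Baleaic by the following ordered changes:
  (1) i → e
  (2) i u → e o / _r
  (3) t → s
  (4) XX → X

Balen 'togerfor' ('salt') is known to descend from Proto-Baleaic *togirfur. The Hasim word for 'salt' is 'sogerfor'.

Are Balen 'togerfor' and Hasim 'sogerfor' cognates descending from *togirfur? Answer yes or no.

Derive the expected Hasim reflex of *togirfur:
Hasim: *togirfur
  togirfur → togerfur   [vowel merger]
  togerfur → togerfor   [pre-rhotic lowering]
  togerfor → sogerfor   [unconditioned shift]
  sogerfor (rule 4 does not apply)
  giving Hasim sogerfor.
Hasim 'sogerfor' matches the regular reflex exactly, so the pair is cognate.

yes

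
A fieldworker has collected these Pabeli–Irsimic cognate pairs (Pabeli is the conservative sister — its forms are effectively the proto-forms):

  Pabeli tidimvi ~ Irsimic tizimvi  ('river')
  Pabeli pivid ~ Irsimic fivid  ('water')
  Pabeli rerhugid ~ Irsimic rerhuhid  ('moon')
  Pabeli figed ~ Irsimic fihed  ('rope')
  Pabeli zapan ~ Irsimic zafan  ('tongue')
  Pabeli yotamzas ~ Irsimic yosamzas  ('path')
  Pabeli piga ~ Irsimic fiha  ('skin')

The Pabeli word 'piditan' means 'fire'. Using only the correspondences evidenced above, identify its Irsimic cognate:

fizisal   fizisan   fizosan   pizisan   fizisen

pivid ~ fivid, piga ~ fiha — Pabeli p corresponds to Irsimic f word-initially before a front vowel.
tidimvi ~ tizimvi — Pabeli d corresponds to Irsimic z between vowels (before a front vowel).
yotamzas ~ yosamzas — Pabeli t corresponds to Irsimic s between vowels (before a back vowel).
Applying these to Pabeli 'piditan':
  piditan → fiditan   (p→f word-initially before a front vowel)
  fiditan → fizitan   (d→z between vowels (before a front vowel))
  fizitan → fizisan   (t→s between vowels (before a back vowel))
So the Irsimic cognate is 'fizisan'.

fizisan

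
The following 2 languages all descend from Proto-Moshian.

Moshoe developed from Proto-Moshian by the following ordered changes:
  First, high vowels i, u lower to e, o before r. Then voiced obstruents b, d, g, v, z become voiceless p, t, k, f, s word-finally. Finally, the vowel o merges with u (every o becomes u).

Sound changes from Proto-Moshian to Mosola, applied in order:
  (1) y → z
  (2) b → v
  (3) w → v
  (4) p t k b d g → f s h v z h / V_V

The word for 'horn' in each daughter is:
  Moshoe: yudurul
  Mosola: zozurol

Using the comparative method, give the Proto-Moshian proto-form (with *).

Position 3: Moshoe has d, Mosola has z. Moshoe preserves d here (none of its changes turn any other segment into d), so the proto-segment is *d.
Position 6: Moshoe has u, Mosola has o. Mosola preserves o here (none of its changes turn any other segment into o), so the proto-segment is *o.
Position 2: Moshoe has u, Mosola has o. Mosola preserves o here (none of its changes turn any other segment into o), so the proto-segment is *o.
Verify the candidate proto-form against each daughter:
Moshoe: *yodurol > yodorol > yudurul  (by pre-rhotic lowering, vowel merger)
Mosola: start from *yodurol.
  rule 1 (unconditioned shift): yodurol → zodurol
  rule 2: no change — zodurol
  rule 3: no change — zodurol
  rule 4 (intervocalic lenition): zodurol → zozurol
  ⇒ Mosola zozurol
Only *yodurol yields all of Moshoe yudurul, Mosola zozurol.

*yodurol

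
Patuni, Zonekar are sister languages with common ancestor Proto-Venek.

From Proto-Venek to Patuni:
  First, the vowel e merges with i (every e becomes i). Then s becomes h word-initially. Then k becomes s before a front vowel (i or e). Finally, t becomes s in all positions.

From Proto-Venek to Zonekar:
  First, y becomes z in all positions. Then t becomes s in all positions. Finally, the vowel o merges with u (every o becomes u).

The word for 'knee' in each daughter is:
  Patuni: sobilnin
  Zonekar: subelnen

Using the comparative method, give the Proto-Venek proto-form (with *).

Position 2: Patuni has o, Zonekar has u. Patuni preserves o here (none of its changes turn any other segment into o), so the proto-segment is *o.
Position 1: Patuni has s, Zonekar has s. Taking the neighbouring segments as reconstructed: Patuni s can only go back to *t; Zonekar s could go back to *t or *s — the one source consistent with every daughter is *t.
Continuing position by position gives *tobelnen; check it forward:
Patuni: *tobelnen > tobilnin > sobilnin  (by vowel merger, unconditioned shift)
Zonekar: start from *tobelnen.
  rule 1: no change — tobelnen
  rule 2 (unconditioned shift): tobelnen → sobelnen
  rule 3 (vowel merger): sobelnen → subelnen
  ⇒ Zonekar subelnen
*tobelnen is the unique common source.

*tobelnen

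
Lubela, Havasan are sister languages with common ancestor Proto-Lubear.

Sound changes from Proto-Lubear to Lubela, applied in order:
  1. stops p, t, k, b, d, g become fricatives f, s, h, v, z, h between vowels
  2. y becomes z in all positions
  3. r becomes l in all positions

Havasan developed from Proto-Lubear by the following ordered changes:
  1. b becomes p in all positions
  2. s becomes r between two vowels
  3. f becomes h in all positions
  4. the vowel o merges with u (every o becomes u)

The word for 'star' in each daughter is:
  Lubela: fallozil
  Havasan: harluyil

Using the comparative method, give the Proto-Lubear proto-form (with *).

Position 3: Lubela has l, Havasan has r. Taking the neighbouring segments as reconstructed: Lubela l could go back to *l or *r; Havasan r can only go back to *r — the one source consistent with every daughter is *r.
Position 1: Lubela has f, Havasan has h. Taking the neighbouring segments as reconstructed: Lubela f can only go back to *f; Havasan h could go back to *f or *h — the one source consistent with every daughter is *f.
Position 6: Lubela has z, Havasan has y. Havasan preserves y here (none of its changes turn any other segment into y), so the proto-segment is *y.
Continuing position by position gives *farloyil; check it forward:
Lubela: start from *farloyil.
  rule 1: no change — farloyil
  rule 2 (unconditioned shift): farloyil → farlozil
  rule 3 (unconditioned shift): farlozil → fallozil
  ⇒ Lubela fallozil
Havasan: *farloyil > harloyil > harluyil  (by unconditioned shift, vowel merger)
No other proto-form is consistent with every reflex, so the reconstruction is *farloyil.

*farloyil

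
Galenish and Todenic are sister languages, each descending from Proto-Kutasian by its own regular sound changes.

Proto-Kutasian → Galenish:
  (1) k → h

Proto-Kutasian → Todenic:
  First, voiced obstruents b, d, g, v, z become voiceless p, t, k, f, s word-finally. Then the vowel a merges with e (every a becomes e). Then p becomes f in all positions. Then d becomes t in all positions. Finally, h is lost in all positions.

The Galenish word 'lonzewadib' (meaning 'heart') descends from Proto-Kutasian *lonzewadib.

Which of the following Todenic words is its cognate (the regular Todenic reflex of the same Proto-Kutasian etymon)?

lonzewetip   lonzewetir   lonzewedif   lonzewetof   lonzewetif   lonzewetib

Todenic: start from *lonzewadib.
  rule 1 (final devoicing): lonzewadib → lonzewadip
  rule 2 (vowel merger): lonzewadip → lonzewedip
  rule 3 (unconditioned shift): lonzewedip → lonzewedif
  rule 4 (unconditioned shift): lonzewedif → lonzewetif
  rule 5: no change — lonzewetif
  ⇒ Todenic lonzewetif

lonzewetif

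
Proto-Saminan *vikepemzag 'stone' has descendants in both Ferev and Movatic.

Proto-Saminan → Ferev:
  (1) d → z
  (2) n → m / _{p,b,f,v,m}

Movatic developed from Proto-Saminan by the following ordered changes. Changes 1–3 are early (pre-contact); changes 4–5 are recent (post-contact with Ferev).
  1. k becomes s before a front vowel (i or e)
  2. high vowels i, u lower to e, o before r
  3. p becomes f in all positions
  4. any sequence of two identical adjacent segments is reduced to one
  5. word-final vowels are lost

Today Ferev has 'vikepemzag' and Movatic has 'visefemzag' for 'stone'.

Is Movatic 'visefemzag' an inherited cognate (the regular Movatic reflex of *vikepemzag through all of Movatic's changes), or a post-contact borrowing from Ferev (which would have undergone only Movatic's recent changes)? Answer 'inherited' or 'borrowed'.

If inherited, *vikepemzag would pass through all of Movatic's changes:
Movatic: start from *vikepemzag.
  rule 1 (palatalisation): vikepemzag → visepemzag
  rule 2: no change — visepemzag
  rule 3 (unconditioned shift): visepemzag → visefemzag
  rule 4: no change — visefemzag
  rule 5: no change — visefemzag
  ⇒ Movatic visefemzag
If borrowed from Ferev 'vikepemzag' after the early changes, it would undergo only the recent ones:
  rule 4 (degemination): no change (vikepemzag)
  rule 5 (apocope): no change (vikepemzag)
  ⇒ as a loan: vikepemzag
Movatic 'visefemzag' matches the inherited outcome exactly, so it is an inherited cognate, not a loan.

inherited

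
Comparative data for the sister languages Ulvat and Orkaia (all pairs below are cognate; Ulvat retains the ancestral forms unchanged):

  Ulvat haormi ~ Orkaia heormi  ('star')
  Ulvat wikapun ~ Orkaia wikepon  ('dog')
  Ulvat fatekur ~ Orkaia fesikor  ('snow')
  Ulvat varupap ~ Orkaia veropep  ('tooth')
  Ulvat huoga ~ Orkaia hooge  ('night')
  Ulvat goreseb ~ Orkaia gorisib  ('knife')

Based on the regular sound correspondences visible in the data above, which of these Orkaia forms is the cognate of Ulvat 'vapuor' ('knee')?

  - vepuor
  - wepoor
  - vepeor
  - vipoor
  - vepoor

wikapun ~ wikepon, varupap ~ veropep — Ulvat a corresponds to Orkaia e after a consonant, before a labial obstruent.
huoga ~ hooge — Ulvat u corresponds to Orkaia o after a consonant, before a back vowel.
Applying these to Ulvat 'vapuor':
  vapuor → vepuor   (a→e after a consonant, before a labial obstruent)
  vepuor → vepoor   (u→o after a consonant, before a back vowel)
So the Orkaia cognate is 'vepoor'.

vepoor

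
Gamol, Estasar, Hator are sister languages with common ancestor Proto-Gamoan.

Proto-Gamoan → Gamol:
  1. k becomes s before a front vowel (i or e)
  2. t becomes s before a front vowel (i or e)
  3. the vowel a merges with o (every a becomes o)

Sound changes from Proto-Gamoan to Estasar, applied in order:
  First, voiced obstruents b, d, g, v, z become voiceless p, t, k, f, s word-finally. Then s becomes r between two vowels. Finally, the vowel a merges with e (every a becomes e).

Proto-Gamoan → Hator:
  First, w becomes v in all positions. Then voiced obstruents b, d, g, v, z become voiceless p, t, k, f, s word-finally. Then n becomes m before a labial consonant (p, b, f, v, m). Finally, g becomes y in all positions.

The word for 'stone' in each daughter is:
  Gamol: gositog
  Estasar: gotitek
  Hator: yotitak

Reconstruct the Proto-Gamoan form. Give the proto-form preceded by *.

Position 3: Gamol has s, Estasar has t, Hator has t. Taking the neighbouring segments as reconstructed: Gamol s could go back to *t or *k or *s; Estasar t can only go back to *t; Hator t can only go back to *t — the one source consistent with every daughter is *t.
Position 6: Gamol has o, Estasar has e, Hator has a. Hator preserves a here (none of its changes turn any other segment into a), so the proto-segment is *a.
Position 7: Gamol has g, Estasar has k, Hator has k. Gamol preserves g here (none of its changes turn any other segment into g), so the proto-segment is *g.
Verify the candidate proto-form against each daughter:
Gamol: start from *gotitag.
  rule 1: no change — gotitag
  rule 2 (palatalisation): gotitag → gositag
  rule 3 (vowel merger): gositag → gositog
  ⇒ Gamol gositog
Estasar: start from *gotitag.
  rule 1 (final devoicing): gotitag → gotitak
  rule 2: no change — gotitak
  rule 3 (vowel merger): gotitak → gotitek
  ⇒ Estasar gotitek
Hator: start from *gotitag.
  rule 1: no change — gotitag
  rule 2 (final devoicing): gotitag → gotitak
  rule 3: no change — gotitak
  rule 4 (unconditioned shift): gotitak → yotitak
  ⇒ Hator yotitak
No other proto-form is consistent with every reflex, so the reconstruction is *gotitag.

*gotitag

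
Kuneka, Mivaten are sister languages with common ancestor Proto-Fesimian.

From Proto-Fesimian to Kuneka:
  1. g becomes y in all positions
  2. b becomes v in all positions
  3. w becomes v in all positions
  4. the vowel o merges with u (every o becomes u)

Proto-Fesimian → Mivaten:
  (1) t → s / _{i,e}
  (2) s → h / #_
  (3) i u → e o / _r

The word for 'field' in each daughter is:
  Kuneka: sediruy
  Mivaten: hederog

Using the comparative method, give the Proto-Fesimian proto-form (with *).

Position 4: Kuneka has i, Mivaten has e. Kuneka preserves i here (none of its changes turn any other segment into i), so the proto-segment is *i.
Position 7: Kuneka has y, Mivaten has g. Mivaten preserves g here (none of its changes turn any other segment into g), so the proto-segment is *g.
Position 1: Kuneka has s, Mivaten has h. Kuneka preserves s here (none of its changes turn any other segment into s), so the proto-segment is *s.
Verify the candidate proto-form against each daughter:
Kuneka: *sedirog > sediroy > sediruy  (by unconditioned shift, vowel merger)
Mivaten: start from *sedirog.
  rule 1: no change — sedirog
  rule 2 (debuccalisation): sedirog → hedirog
  rule 3 (pre-rhotic lowering): hedirog → hederog
  ⇒ Mivaten hederog
No other proto-form is consistent with every reflex, so the reconstruction is *sedirog.

*sedirog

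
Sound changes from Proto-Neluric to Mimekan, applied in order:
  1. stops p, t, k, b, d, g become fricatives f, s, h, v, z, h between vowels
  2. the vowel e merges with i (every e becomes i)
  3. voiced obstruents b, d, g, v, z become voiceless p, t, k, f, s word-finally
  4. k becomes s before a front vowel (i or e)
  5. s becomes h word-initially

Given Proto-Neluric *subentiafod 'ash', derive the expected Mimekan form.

huvintiafot

Mimekan: *subentiafod > suventiafod > suvintiafod > suvintiafot > huvintiafot  (by intervocalic lenition, vowel merger, final devoicing, debuccalisation)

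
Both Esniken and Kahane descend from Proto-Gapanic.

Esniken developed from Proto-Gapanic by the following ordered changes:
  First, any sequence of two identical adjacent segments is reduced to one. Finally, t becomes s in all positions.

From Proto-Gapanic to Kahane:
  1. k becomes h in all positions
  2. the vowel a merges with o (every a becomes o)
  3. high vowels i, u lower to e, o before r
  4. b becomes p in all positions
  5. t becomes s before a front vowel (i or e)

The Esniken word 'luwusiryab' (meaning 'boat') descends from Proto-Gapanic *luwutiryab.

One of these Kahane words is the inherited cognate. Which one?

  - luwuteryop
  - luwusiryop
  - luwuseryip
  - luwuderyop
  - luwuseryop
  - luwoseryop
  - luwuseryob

Kahane: start from *luwutiryab.
  rule 1: no change — luwutiryab
  rule 2 (vowel merger): luwutiryab → luwutiryob
  rule 3 (pre-rhotic lowering): luwutiryob → luwuteryob
  rule 4 (unconditioned shift): luwuteryob → luwuteryop
  rule 5 (palatalisation): luwuteryop → luwuseryop
  ⇒ Kahane luwuseryop

luwuseryop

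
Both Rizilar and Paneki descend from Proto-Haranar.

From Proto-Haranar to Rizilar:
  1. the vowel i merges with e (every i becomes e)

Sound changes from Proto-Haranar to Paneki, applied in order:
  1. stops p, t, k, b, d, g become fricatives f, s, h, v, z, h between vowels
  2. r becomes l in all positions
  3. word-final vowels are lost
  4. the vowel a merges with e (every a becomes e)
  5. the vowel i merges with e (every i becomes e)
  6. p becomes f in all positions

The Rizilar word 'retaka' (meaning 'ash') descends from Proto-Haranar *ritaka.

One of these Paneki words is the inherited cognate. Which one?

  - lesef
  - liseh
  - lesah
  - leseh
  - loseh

leseh

Paneki: *ritaka
  ritaka → risaha   [intervocalic lenition]
  risaha → lisaha   [unconditioned shift]
  lisaha → lisah   [apocope]
  lisah → liseh   [vowel merger]
  liseh → leseh   [vowel merger]
  leseh (rule 6 does not apply)
  giving Paneki leseh.
Only 'leseh' matches the regular Paneki development of *ritaka.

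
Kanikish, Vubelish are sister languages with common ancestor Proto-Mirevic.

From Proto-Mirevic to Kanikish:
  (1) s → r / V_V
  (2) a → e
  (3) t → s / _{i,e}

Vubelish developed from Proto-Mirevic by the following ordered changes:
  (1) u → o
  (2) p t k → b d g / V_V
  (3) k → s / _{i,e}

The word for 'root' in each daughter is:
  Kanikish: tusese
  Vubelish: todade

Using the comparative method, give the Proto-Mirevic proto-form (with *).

Position 4: Kanikish has e, Vubelish has a. Vubelish preserves a here (none of its changes turn any other segment into a), so the proto-segment is *a.
Position 5: Kanikish has s, Vubelish has d. Taking the neighbouring segments as reconstructed: Kanikish s can only go back to *t; Vubelish d could go back to *t or *d — the one source consistent with every daughter is *t.
Position 3: Kanikish has s, Vubelish has d. Taking the neighbouring segments as reconstructed: Kanikish s can only go back to *t; Vubelish d could go back to *t or *d — the one source consistent with every daughter is *t.
Continuing position by position gives *tutate; check it forward:
Kanikish: *tutate > tutete > tusese  (by vowel merger, palatalisation)
Vubelish: start from *tutate.
  rule 1 (vowel merger): tutate → totate
  rule 2 (intervocalic voicing): totate → todade
  rule 3: no change — todade
  ⇒ Vubelish todade
No other proto-form is consistent with every reflex, so the reconstruction is *tutate.

*tutate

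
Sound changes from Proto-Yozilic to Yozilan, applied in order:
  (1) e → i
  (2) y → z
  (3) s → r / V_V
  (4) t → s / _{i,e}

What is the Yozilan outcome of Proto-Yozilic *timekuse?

simikuri

Yozilan: *timekuse
  timekuse → timikusi   [vowel merger]
  timikusi (rule 2 does not apply)
  timikusi → timikuri   [rhotacism]
  timikuri → simikuri   [palatalisation]
  giving Yozilan simikuri.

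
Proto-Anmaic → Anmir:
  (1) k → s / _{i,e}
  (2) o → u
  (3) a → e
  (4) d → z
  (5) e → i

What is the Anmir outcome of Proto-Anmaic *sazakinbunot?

Anmir: *sazakinbunot
  sazakinbunot → sazasinbunot   [palatalisation]
  sazasinbunot → sazasinbunut   [vowel merger]
  sazasinbunut → sezesinbunut   [vowel merger]
  sezesinbunut (rule 4 does not apply)
  sezesinbunut → sizisinbunut   [vowel merger]
  giving Anmir sizisinbunut.

sizisinbunut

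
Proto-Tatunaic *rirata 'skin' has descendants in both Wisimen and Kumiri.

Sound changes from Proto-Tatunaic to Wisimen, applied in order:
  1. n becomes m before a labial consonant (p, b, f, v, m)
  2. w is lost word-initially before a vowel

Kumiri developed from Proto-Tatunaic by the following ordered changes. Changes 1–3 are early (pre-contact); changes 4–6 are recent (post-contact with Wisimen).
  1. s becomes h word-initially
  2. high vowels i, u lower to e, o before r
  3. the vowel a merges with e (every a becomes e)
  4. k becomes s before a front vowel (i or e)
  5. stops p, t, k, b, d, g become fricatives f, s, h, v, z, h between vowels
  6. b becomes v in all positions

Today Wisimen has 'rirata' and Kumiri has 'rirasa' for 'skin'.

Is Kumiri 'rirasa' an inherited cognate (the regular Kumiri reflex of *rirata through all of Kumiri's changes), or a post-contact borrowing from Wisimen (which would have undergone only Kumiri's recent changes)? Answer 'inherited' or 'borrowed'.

If inherited, *rirata would pass through all of Kumiri's changes:
Kumiri: start from *rirata.
  rule 1: no change — rirata
  rule 2 (pre-rhotic lowering): rirata → rerata
  rule 3 (vowel merger): rerata → rerete
  rule 4: no change — rerete
  rule 5 (intervocalic lenition): rerete → rerese
  rule 6: no change — rerese
  ⇒ Kumiri rerese
If borrowed from Wisimen 'rirata' after the early changes, it would undergo only the recent ones:
  rule 4 (palatalisation): no change (rirata)
  rule 5 (intervocalic lenition): rirata → rirasa
  rule 6 (unconditioned shift): no change (rirasa)
  ⇒ as a loan: rirasa
Kumiri 'rirasa' matches the loan outcome 'rirasa', not the inherited 'rerese' — it skipped the early Kumiri changes, so it was borrowed from Wisimen.

borrowed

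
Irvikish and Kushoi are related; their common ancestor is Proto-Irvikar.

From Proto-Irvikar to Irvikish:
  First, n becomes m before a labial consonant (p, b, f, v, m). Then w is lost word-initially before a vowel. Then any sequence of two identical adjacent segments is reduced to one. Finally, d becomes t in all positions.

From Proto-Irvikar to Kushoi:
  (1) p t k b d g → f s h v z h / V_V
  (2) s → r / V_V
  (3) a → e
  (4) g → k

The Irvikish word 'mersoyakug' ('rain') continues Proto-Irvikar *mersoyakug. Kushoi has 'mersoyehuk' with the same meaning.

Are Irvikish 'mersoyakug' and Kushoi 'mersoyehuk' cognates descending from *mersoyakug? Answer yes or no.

yes

Derive the expected Kushoi reflex of *mersoyakug:
Kushoi: *mersoyakug > mersoyahug > mersoyehug > mersoyehuk  (by intervocalic lenition, vowel merger, unconditioned shift)
Kushoi 'mersoyehuk' matches the regular reflex exactly, so the pair is cognate.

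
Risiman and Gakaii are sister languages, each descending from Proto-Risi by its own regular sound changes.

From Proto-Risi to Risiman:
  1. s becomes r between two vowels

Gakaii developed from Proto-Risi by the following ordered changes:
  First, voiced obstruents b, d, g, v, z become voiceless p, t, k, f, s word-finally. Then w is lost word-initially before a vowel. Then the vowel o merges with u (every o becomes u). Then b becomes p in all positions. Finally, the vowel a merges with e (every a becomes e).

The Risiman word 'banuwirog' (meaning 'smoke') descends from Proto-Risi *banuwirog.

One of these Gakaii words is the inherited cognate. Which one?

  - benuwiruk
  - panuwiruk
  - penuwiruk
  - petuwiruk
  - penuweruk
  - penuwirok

Gakaii: start from *banuwirog.
  rule 1 (final devoicing): banuwirog → banuwirok
  rule 2: no change — banuwirok
  rule 3 (vowel merger): banuwirok → banuwiruk
  rule 4 (unconditioned shift): banuwiruk → panuwiruk
  rule 5 (vowel merger): panuwiruk → penuwiruk
  ⇒ Gakaii penuwiruk
The other candidates each miss or misapply at least one Gakaii change.

penuwiruk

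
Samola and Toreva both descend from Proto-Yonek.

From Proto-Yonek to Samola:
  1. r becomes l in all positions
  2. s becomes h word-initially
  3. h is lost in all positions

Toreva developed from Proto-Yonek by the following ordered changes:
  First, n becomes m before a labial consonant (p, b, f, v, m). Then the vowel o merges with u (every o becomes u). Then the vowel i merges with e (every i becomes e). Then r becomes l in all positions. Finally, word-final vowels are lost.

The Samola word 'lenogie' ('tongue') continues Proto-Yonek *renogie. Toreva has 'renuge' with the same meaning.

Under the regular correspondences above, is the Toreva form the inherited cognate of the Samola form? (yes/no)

no

Derive the expected Toreva reflex of *renogie:
Toreva: start from *renogie.
  rule 1: no change — renogie
  rule 2 (vowel merger): renogie → renugie
  rule 3 (vowel merger): renugie → renugee
  rule 4 (unconditioned shift): renugee → lenugee
  rule 5 (apocope): lenugee → lenuge
  ⇒ Toreva lenuge
The regular Toreva reflex would be 'lenuge', but the attested form is 'renuge'. The correspondence is irregular, so they are not cognates (the Toreva form has a different source).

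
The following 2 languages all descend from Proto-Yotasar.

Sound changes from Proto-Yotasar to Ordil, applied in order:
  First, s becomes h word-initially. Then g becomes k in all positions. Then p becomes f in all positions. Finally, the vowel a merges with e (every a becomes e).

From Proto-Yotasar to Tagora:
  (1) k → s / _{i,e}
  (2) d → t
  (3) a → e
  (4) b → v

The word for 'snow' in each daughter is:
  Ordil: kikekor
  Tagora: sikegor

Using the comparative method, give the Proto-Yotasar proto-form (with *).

*kikagor

Position 1: Ordil has k, Tagora has s. Taking the neighbouring segments as reconstructed: Ordil k could go back to *k or *g; Tagora s could go back to *k or *s — the one source consistent with every daughter is *k.
Position 4: Ordil has e, Tagora has e. Taking the neighbouring segments as reconstructed: Ordil e could go back to *a or *e; Tagora e can only go back to *a — the one source consistent with every daughter is *a.
Position 5: Ordil has k, Tagora has g. Tagora preserves g here (none of its changes turn any other segment into g), so the proto-segment is *g.
The remaining positions agree across the daughters. Check the candidate against every language:
Ordil: *kikagor > kikakor > kikekor  (by unconditioned shift, vowel merger)
Tagora: *kikagor > sikagor > sikegor  (by palatalisation, vowel merger)
Only *kikagor yields all of Ordil kikekor, Tagora sikegor.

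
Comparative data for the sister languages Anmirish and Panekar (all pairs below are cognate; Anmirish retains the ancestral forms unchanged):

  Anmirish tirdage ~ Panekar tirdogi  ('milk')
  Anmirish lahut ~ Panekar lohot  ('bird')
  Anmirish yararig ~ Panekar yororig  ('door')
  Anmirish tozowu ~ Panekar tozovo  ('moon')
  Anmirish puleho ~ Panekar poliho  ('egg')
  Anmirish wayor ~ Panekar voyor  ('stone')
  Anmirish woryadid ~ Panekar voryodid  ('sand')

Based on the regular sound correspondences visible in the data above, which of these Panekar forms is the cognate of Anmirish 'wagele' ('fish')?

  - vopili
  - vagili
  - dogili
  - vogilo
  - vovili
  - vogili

wayor ~ voyor — Anmirish w corresponds to Panekar v word-initially before a back vowel.
tirdage ~ tirdogi, lahut ~ lohot — Anmirish a corresponds to Panekar o after a consonant, before a consonant other than r, m, n, p, b, f, v.
puleho ~ poliho — Anmirish e corresponds to Panekar i after a consonant, before a consonant other than r, m, n, p, b, f, v.
tirdage ~ tirdogi — Anmirish e corresponds to Panekar i word-finally.
Applying these to Anmirish 'wagele':
  wagele → vagele   (w→v word-initially before a back vowel)
  vagele → vogele   (a→o after a consonant, before a consonant other than r, m, n, p, b, f, v)
  vogele → vogile   (e→i after a consonant, before a consonant other than r, m, n, p, b, f, v)
  vogile → vogili   (e→i word-finally)
So the Panekar cognate is 'vogili'.

vogili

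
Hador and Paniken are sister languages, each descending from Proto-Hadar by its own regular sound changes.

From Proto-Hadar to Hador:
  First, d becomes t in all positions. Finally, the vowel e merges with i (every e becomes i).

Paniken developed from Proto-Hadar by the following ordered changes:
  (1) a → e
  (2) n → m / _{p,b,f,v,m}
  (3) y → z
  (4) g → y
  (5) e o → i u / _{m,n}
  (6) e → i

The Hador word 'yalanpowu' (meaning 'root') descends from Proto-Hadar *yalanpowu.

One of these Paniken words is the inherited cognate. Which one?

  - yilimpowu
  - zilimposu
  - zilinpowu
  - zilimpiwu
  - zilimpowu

Paniken: *yalanpowu
  yalanpowu → yelenpowu   [vowel merger]
  yelenpowu → yelempowu   [nasal place assimilation]
  yelempowu → zelempowu   [unconditioned shift]
  zelempowu (rule 4 does not apply)
  zelempowu → zelimpowu   [pre-nasal raising]
  zelimpowu → zilimpowu   [vowel merger]
  giving Paniken zilimpowu.
The other candidates each miss or misapply at least one Paniken change.

zilimpowu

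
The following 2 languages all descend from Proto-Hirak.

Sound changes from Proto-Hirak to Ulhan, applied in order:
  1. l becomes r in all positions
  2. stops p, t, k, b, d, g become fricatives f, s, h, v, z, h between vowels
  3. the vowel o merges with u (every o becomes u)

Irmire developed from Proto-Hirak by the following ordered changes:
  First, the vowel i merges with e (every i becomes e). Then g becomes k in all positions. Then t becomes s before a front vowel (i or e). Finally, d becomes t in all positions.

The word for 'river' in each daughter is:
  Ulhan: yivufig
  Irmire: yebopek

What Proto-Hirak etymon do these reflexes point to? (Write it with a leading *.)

*yibopig

Position 7: Ulhan has g, Irmire has k. Ulhan preserves g here (none of its changes turn any other segment into g), so the proto-segment is *g.
Position 6: Ulhan has i, Irmire has e. Ulhan preserves i here (none of its changes turn any other segment into i), so the proto-segment is *i.
Position 2: Ulhan has i, Irmire has e. Ulhan preserves i here (none of its changes turn any other segment into i), so the proto-segment is *i.
This points to *yibopig. Verify forward in each daughter:
Ulhan: *yibopig
  yibopig (rule 1 does not apply)
  yibopig → yivofig   [intervocalic lenition]
  yivofig → yivufig   [vowel merger]
  giving Ulhan yivufig.
Irmire: start from *yibopig.
  rule 1 (vowel merger): yibopig → yebopeg
  rule 2 (unconditioned shift): yebopeg → yebopek
  rule 3: no change — yebopek
  rule 4: no change — yebopek
  ⇒ Irmire yebopek
No other proto-form is consistent with every reflex, so the reconstruction is *yibopig.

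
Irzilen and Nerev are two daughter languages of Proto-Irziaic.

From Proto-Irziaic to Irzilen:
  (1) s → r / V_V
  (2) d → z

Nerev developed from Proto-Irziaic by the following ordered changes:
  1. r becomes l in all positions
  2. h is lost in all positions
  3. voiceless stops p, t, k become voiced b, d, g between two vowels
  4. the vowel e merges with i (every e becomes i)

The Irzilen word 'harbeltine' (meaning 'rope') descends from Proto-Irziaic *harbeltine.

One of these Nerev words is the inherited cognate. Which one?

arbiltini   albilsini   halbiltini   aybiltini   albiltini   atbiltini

albiltini

Nerev: *harbeltine > halbeltine > albeltine > albiltini  (by unconditioned shift, h-loss, vowel merger)
Among the options, 'albiltini' alone shows every Nerev change applied in order.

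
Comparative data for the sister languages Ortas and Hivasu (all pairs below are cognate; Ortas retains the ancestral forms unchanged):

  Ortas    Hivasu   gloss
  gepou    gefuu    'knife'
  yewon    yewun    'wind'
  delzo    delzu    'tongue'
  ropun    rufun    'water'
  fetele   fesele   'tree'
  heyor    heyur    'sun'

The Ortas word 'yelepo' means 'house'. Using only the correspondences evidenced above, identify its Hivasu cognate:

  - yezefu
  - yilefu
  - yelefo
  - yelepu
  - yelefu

gepou ~ gefuu — Ortas p corresponds to Hivasu f between vowels (before a back vowel).
delzo ~ delzu — Ortas o corresponds to Hivasu u word-finally.
Applying these to Ortas 'yelepo':
  yelepo → yelefo   (p→f between vowels (before a back vowel))
  yelefo → yelefu   (o→u word-finally)
So the Hivasu cognate is 'yelefu'.

yelefu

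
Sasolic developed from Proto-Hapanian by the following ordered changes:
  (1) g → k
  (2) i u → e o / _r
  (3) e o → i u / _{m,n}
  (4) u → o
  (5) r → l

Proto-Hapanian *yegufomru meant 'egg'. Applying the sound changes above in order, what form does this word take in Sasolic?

yekofomlo

Sasolic: start from *yegufomru.
  rule 1 (unconditioned shift): yegufomru → yekufomru
  rule 2: no change — yekufomru
  rule 3 (pre-nasal raising): yekufomru → yekufumru
  rule 4 (vowel merger): yekufumru → yekofomro
  rule 5 (unconditioned shift): yekofomro → yekofomlo
  ⇒ Sasolic yekofomlo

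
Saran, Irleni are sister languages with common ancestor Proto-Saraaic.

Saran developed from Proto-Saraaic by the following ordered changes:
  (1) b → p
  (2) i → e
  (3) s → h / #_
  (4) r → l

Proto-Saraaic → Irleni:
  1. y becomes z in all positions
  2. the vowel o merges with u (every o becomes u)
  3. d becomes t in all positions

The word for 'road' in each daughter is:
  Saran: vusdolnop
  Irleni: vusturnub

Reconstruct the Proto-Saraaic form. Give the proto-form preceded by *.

Position 8: Saran has o, Irleni has u. Saran preserves o here (none of its changes turn any other segment into o), so the proto-segment is *o.
Position 6: Saran has l, Irleni has r. Irleni preserves r here (none of its changes turn any other segment into r), so the proto-segment is *r.
Verify the candidate proto-form against each daughter:
Saran: *vusdornob > vusdornop > vusdolnop  (by unconditioned shift, unconditioned shift)
Irleni: *vusdornob
  vusdornob (rule 1 does not apply)
  vusdornob → vusdurnub   [vowel merger]
  vusdurnub → vusturnub   [unconditioned shift]
  giving Irleni vusturnub.
Only *vusdornob yields all of Saran vusdolnop, Irleni vusturnub.

*vusdornob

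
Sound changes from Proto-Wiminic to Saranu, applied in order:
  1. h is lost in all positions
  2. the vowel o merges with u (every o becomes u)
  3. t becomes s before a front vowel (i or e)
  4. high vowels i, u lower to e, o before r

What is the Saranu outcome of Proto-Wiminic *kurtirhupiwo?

Saranu: start from *kurtirhupiwo.
  rule 1 (h-loss): kurtirhupiwo → kurtirupiwo
  rule 2 (vowel merger): kurtirupiwo → kurtirupiwu
  rule 3 (palatalisation): kurtirupiwu → kursirupiwu
  rule 4 (pre-rhotic lowering): kursirupiwu → korserupiwu
  ⇒ Saranu korserupiwu

korserupiwu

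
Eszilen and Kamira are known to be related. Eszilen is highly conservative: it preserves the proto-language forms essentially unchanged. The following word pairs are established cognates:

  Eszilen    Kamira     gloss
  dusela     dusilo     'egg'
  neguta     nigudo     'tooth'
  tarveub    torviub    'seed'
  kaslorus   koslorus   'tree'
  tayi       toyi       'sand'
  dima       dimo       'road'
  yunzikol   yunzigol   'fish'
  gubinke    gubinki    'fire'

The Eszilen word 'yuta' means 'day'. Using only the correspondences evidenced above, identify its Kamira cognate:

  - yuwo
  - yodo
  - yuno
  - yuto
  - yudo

neguta ~ nigudo — Eszilen t corresponds to Kamira d between vowels (before a back vowel).
dusela ~ dusilo, neguta ~ nigudo — Eszilen a corresponds to Kamira o word-finally.
Applying these to Eszilen 'yuta':
  yuta → yuda   (t→d between vowels (before a back vowel))
  yuda → yudo   (a→o word-finally)
So the Kamira cognate is 'yudo'.

yudo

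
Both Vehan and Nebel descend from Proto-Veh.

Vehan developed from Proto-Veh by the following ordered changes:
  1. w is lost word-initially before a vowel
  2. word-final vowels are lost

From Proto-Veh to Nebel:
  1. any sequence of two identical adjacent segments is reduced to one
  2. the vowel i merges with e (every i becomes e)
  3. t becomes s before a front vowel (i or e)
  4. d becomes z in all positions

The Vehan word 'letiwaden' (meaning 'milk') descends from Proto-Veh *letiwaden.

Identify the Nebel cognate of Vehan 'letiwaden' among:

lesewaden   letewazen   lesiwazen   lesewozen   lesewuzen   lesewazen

lesewazen

Nebel: start from *letiwaden.
  rule 1: no change — letiwaden
  rule 2 (vowel merger): letiwaden → letewaden
  rule 3 (palatalisation): letewaden → lesewaden
  rule 4 (unconditioned shift): lesewaden → lesewazen
  ⇒ Nebel lesewazen
The other candidates each miss or misapply at least one Nebel change.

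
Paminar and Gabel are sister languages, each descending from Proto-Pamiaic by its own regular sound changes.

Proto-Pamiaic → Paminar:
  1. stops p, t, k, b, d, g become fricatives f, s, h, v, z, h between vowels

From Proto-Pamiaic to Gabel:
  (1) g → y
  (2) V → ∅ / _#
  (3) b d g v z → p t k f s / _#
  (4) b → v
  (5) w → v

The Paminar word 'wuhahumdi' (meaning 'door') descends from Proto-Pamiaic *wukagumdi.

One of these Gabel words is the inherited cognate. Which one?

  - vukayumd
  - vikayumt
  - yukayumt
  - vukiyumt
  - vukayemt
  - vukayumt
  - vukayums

Gabel: start from *wukagumdi.
  rule 1 (unconditioned shift): wukagumdi → wukayumdi
  rule 2 (apocope): wukayumdi → wukayumd
  rule 3 (final devoicing): wukayumd → wukayumt
  rule 4: no change — wukayumt
  rule 5 (unconditioned shift): wukayumt → vukayumt
  ⇒ Gabel vukayumt

vukayumt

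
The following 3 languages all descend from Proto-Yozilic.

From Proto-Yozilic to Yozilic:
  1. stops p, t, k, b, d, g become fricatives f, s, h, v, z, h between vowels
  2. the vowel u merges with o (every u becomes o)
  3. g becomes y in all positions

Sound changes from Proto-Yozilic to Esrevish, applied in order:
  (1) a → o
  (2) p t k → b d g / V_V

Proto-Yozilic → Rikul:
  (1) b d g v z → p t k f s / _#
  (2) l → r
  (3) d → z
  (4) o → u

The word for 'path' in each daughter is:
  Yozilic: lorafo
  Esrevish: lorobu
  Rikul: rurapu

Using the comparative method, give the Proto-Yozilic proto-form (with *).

*lorapu

Position 1: Yozilic has l, Esrevish has l, Rikul has r. Yozilic preserves l here (none of its changes turn any other segment into l), so the proto-segment is *l.
Position 4: Yozilic has a, Esrevish has o, Rikul has a. Yozilic preserves a here (none of its changes turn any other segment into a), so the proto-segment is *a.
Position 6: Yozilic has o, Esrevish has u, Rikul has u. Esrevish preserves u here (none of its changes turn any other segment into u), so the proto-segment is *u.
Continuing position by position gives *lorapu; check it forward:
Yozilic: *lorapu > lorafu > lorafo  (by intervocalic lenition, vowel merger)
Esrevish: *lorapu
  lorapu → loropu   [vowel merger]
  loropu → lorobu   [intervocalic voicing]
  giving Esrevish lorobu.
Rikul: *lorapu > rorapu > rurapu  (by unconditioned shift, vowel merger)
No other proto-form is consistent with every reflex, so the reconstruction is *lorapu.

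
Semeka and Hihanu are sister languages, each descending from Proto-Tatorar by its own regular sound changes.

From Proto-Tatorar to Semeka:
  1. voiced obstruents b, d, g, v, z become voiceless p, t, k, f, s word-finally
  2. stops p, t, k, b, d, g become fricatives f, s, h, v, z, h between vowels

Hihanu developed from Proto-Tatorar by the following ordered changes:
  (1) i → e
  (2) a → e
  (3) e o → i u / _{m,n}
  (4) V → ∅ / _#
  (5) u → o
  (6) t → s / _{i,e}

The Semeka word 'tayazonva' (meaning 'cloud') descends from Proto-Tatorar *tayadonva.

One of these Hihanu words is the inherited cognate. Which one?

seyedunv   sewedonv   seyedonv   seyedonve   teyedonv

seyedonv

Hihanu: *tayadonva > teyedonve > teyedunve > teyedunv > teyedonv > seyedonv  (by vowel merger, pre-nasal raising, apocope, vowel merger, palatalisation)
Only 'seyedonv' matches the regular Hihanu development of *tayadonva.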